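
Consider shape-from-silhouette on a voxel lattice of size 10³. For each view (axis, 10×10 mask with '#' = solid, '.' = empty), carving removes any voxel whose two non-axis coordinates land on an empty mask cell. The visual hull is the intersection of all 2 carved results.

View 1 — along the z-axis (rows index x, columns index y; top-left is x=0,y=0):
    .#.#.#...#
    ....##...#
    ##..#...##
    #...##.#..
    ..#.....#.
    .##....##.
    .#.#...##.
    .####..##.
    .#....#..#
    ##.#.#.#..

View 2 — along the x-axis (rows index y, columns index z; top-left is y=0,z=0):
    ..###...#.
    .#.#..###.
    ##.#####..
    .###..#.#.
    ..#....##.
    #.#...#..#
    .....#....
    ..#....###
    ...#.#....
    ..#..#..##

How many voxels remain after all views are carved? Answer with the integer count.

start: 10×10×10 = 1000 voxels
step 1: project along z, AND mask (40/100) → |grid| = 400
step 2: project along x, AND mask (39/100) → |grid| = 163

voxel count = 163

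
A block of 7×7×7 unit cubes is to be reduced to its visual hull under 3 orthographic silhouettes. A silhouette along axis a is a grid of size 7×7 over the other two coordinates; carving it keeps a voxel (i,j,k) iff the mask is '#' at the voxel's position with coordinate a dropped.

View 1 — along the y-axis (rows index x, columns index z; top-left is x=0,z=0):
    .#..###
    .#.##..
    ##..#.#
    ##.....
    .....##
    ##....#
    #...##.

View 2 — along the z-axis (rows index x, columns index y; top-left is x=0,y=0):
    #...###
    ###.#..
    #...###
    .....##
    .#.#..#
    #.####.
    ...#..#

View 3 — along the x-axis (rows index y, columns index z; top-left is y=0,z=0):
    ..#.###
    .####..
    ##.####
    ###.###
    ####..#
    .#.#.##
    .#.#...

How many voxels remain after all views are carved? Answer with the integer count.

start: 7×7×7 = 343 voxels
  1. axis=1 (XZ plane), |mask|=21  ⇒  voxels=147
  2. axis=2 (XY plane), |mask|=24  ⇒  voxels=75
  3. axis=0 (YZ plane), |mask|=31  ⇒  voxels=45

remaining voxels: 45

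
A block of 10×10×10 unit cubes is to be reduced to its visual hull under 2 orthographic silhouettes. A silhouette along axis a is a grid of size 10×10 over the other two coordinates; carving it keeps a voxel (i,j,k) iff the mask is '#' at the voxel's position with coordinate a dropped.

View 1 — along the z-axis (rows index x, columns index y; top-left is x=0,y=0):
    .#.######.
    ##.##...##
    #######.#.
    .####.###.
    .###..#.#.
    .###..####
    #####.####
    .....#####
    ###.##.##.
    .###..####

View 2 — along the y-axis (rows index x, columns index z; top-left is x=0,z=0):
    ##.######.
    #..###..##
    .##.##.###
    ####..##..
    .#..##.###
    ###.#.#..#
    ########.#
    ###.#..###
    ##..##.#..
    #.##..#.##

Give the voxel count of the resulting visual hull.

remaining voxels: 455

before carving: 1000 voxels (10×10×10)
V1 z: intersect with XY mask (68 set) -- 680 left
V2 y: intersect with XZ mask (66 set) -- 455 left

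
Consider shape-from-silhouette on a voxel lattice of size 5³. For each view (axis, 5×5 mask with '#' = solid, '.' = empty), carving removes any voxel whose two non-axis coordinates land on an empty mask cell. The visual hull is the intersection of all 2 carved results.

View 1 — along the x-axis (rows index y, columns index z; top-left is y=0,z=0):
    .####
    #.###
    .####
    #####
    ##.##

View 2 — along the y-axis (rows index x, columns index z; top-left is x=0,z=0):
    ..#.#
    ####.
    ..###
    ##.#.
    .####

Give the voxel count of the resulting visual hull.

start: 5×5×5 = 125 voxels
step 1: project along x, AND mask (21/25) → |grid| = 105
step 2: project along y, AND mask (16/25) → |grid| = 69

voxel count = 69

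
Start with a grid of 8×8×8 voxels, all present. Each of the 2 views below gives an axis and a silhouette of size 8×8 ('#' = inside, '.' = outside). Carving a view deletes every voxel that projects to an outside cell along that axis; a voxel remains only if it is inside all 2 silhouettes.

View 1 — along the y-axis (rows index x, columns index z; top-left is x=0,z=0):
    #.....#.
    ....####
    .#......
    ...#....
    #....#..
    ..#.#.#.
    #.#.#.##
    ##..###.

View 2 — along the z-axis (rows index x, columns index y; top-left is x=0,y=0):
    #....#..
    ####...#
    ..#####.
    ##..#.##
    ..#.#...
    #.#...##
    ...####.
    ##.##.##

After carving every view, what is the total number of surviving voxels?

remaining voxels: 100

full grid |V| = 512
[1] y-view keeps 23 columns → grid now 184
[2] z-view keeps 33 columns → grid now 100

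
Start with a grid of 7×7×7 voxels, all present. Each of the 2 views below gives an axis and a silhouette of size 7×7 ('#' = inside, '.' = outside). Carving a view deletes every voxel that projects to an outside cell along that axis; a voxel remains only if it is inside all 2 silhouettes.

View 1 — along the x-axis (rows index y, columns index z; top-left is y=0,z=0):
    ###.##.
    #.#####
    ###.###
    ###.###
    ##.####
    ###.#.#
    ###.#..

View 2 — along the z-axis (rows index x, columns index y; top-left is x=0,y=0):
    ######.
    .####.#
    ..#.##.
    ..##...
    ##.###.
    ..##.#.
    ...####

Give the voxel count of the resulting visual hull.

before carving: 343 voxels (7×7×7)
[1] x-view keeps 38 columns → grid now 266
[2] z-view keeps 28 columns → grid now 157

157 voxels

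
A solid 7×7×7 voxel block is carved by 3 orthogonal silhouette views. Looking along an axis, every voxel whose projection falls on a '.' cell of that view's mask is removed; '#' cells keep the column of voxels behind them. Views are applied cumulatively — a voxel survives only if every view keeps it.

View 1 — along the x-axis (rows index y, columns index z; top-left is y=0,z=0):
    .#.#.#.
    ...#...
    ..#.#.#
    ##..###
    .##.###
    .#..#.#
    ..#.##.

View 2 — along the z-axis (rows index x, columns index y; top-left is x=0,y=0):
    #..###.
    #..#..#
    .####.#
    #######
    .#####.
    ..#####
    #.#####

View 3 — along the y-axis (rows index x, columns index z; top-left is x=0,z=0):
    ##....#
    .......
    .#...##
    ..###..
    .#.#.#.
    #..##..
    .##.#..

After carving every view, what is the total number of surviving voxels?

initial block: 7^3 = 343
step 1: project along x, AND mask (23/49) → |grid| = 161
step 2: project along z, AND mask (35/49) → |grid| = 125
step 3: project along y, AND mask (18/49) → |grid| = 50

remaining voxels: 50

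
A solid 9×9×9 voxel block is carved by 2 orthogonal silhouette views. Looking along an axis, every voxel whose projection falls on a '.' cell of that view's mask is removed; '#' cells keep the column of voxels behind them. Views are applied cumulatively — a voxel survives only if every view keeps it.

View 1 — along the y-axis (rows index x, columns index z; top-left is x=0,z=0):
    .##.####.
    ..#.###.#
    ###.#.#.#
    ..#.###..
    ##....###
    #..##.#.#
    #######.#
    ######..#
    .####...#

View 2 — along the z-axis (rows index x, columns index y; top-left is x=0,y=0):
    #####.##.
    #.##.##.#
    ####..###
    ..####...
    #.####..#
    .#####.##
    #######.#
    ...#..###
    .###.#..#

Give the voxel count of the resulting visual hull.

initial block: 9^3 = 729
  1. axis=1 (XZ plane), |mask|=51  ⇒  voxels=459
  2. axis=2 (XY plane), |mask|=54  ⇒  voxels=312

|visual hull| = 312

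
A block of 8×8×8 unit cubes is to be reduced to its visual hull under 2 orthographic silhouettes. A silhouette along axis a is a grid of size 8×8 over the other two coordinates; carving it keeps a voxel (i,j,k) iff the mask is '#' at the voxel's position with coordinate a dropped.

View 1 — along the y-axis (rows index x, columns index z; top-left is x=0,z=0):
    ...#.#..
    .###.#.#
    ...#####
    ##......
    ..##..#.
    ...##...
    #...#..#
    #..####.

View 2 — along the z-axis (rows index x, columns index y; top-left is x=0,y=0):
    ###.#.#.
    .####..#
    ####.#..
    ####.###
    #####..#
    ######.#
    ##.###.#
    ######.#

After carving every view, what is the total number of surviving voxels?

initial block: 8^3 = 512
carve view 1 (along y, XZ-mask fill 27/64): 216 voxels remain
carve view 2 (along z, XY-mask fill 48/64): 159 voxels remain

voxel count = 159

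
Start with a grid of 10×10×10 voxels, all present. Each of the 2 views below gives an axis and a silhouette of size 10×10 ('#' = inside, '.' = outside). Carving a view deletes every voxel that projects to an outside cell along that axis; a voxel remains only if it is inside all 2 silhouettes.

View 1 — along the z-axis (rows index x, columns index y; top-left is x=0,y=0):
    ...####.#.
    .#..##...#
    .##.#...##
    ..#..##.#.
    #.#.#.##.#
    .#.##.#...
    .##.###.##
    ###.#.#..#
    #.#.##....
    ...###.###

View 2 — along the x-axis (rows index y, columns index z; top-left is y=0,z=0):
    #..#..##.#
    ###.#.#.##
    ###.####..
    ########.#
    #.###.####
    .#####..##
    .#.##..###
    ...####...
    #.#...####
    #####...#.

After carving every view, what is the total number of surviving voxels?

remaining voxels: 343

full grid |V| = 1000
after view 1 [z-axis, 51 of 100 cells solid] → remaining = 510
after view 2 [x-axis, 65 of 100 cells solid] → remaining = 343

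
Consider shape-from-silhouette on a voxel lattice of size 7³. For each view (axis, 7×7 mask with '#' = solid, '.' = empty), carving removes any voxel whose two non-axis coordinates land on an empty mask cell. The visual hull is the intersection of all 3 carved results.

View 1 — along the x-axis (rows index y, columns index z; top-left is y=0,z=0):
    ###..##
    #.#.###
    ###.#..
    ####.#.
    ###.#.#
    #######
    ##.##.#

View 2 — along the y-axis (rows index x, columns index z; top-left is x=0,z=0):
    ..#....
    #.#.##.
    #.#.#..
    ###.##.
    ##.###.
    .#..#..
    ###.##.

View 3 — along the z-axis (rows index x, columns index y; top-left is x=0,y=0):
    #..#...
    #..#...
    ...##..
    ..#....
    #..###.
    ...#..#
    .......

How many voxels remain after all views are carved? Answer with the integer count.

before carving: 343 voxels (7×7×7)
  1. axis=0 (YZ plane), |mask|=36  ⇒  voxels=252
  2. axis=1 (XZ plane), |mask|=25  ⇒  voxels=138
  3. axis=2 (XY plane), |mask|=13  ⇒  voxels=35

remaining voxels: 35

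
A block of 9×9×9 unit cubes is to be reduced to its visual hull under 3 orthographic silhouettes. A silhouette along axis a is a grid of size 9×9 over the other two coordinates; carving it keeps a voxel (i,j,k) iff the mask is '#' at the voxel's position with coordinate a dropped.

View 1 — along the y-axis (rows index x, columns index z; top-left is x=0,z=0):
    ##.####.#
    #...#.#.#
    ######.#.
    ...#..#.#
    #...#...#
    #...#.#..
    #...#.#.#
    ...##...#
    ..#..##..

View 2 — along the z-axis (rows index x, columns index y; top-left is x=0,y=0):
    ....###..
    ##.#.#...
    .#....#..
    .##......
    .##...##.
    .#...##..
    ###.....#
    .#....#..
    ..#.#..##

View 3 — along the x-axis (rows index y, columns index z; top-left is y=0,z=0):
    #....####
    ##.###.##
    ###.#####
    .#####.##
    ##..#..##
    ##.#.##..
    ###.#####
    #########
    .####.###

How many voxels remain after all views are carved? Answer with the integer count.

remaining voxels: 86

before carving: 729 voxels (9×9×9)
step 1: project along y, AND mask (37/81) → |grid| = 333
step 2: project along z, AND mask (28/81) → |grid| = 112
step 3: project along x, AND mask (61/81) → |grid| = 86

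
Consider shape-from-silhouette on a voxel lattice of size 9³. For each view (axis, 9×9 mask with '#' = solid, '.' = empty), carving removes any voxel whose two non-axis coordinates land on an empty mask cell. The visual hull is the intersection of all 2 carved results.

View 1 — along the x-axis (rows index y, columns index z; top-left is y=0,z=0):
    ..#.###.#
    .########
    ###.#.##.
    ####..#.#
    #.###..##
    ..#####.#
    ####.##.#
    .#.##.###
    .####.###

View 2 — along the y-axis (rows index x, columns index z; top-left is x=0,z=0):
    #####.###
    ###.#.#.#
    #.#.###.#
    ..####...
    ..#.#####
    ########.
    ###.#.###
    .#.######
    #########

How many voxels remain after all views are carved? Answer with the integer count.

remaining voxels: 396

initial block: 9^3 = 729
after view 1 [x-axis, 57 of 81 cells solid] → remaining = 513
after view 2 [y-axis, 61 of 81 cells solid] → remaining = 396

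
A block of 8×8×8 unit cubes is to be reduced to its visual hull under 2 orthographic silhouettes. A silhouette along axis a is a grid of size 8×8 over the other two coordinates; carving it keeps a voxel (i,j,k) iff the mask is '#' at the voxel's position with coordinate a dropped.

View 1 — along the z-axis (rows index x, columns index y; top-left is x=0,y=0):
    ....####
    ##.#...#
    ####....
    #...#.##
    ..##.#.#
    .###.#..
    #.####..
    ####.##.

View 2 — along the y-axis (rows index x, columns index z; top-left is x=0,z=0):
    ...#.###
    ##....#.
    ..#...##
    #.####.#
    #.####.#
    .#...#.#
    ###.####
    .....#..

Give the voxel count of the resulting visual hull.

voxel count = 141

start: 8×8×8 = 512 voxels
carve view 1 (along z, XY-mask fill 35/64): 280 voxels remain
carve view 2 (along y, XZ-mask fill 33/64): 141 voxels remain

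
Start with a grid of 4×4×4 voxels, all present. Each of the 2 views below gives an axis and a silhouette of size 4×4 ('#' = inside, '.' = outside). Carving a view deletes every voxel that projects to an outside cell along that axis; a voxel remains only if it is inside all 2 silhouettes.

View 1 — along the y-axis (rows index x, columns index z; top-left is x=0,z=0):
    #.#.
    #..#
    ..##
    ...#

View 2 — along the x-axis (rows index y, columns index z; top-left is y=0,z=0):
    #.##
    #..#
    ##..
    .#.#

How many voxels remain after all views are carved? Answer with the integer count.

voxel count = 17

full grid |V| = 64
step 1: project along y, AND mask (7/16) → |grid| = 28
step 2: project along x, AND mask (9/16) → |grid| = 17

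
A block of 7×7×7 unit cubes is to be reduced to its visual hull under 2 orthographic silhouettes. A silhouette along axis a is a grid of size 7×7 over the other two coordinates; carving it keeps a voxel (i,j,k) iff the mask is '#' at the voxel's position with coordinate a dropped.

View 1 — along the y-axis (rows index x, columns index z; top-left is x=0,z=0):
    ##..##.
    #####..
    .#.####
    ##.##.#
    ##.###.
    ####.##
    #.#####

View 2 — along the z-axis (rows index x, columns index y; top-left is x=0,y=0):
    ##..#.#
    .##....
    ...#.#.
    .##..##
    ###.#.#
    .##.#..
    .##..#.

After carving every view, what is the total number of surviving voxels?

voxel count = 117

full grid |V| = 343
[1] y-view keeps 36 columns → grid now 252
[2] z-view keeps 23 columns → grid now 117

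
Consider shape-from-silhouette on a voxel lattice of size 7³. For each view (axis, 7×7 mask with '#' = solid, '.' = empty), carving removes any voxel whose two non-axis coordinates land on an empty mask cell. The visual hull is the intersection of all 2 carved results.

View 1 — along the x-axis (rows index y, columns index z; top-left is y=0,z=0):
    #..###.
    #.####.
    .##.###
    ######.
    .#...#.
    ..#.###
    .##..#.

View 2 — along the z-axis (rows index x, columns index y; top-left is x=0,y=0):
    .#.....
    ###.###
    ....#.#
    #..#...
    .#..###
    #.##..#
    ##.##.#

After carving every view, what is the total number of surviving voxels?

before carving: 343 voxels (7×7×7)
step 1: project along x, AND mask (29/49) → |grid| = 203
step 2: project along z, AND mask (24/49) → |grid| = 95

remaining voxels: 95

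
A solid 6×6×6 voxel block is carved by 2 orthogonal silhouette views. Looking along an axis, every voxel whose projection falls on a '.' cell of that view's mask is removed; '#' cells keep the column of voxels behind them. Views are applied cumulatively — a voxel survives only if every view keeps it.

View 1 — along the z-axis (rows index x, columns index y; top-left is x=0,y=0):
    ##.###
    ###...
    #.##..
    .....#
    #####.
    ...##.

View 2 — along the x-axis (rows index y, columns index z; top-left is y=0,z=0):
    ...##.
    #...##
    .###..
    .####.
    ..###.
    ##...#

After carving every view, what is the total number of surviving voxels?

voxel count = 57

start: 6×6×6 = 216 voxels
[1] z-view keeps 19 columns → grid now 114
[2] x-view keeps 18 columns → grid now 57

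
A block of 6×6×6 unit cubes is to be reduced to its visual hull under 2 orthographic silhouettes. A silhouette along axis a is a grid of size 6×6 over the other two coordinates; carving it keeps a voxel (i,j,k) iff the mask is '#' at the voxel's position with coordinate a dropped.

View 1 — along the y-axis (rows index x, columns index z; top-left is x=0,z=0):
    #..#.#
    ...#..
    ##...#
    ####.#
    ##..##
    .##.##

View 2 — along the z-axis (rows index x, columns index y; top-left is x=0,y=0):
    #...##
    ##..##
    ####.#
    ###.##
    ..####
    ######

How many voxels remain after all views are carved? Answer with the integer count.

|visual hull| = 93

before carving: 216 voxels (6×6×6)
step 1: project along y, AND mask (20/36) → |grid| = 120
step 2: project along z, AND mask (27/36) → |grid| = 93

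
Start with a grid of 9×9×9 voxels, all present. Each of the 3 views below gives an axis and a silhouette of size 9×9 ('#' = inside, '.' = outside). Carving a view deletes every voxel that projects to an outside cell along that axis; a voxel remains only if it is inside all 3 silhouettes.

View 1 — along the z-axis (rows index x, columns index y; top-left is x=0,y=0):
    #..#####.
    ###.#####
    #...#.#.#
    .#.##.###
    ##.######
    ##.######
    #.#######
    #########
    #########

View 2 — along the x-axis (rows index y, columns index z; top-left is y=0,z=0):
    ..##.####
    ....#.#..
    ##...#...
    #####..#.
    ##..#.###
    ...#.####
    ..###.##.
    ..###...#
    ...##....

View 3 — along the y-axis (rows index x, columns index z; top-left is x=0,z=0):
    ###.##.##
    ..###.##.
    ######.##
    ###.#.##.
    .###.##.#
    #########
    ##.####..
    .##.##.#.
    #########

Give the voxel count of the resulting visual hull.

before carving: 729 voxels (9×9×9)
[1] z-view keeps 66 columns → grid now 594
[2] x-view keeps 39 columns → grid now 296
[3] y-view keeps 61 columns → grid now 223

remaining voxels: 223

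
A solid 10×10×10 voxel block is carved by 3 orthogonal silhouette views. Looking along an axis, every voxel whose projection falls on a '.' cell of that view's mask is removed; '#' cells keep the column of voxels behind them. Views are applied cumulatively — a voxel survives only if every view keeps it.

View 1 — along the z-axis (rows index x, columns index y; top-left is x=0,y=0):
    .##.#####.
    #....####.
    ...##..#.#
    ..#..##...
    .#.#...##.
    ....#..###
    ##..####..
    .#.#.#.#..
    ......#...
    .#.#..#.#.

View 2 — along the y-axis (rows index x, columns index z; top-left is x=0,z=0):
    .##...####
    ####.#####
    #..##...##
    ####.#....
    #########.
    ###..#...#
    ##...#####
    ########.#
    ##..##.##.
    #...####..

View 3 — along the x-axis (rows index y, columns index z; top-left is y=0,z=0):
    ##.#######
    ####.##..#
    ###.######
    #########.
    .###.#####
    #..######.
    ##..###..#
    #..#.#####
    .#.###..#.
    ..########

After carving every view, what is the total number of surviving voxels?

200 voxels

initial block: 10^3 = 1000
step 1: project along z, AND mask (42/100) → |grid| = 420
step 2: project along y, AND mask (66/100) → |grid| = 282
step 3: project along x, AND mask (75/100) → |grid| = 200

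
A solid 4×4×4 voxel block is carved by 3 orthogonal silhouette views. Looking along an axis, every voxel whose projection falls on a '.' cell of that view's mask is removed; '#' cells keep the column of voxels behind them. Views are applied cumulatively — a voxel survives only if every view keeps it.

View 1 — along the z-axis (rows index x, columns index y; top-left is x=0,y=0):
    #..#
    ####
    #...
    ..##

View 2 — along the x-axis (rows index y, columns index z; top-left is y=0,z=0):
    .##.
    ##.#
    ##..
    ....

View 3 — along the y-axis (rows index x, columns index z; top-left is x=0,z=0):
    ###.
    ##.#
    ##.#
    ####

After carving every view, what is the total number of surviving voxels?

remaining voxels: 11

full grid |V| = 64
step 1: project along z, AND mask (9/16) → |grid| = 36
step 2: project along x, AND mask (7/16) → |grid| = 13
step 3: project along y, AND mask (13/16) → |grid| = 11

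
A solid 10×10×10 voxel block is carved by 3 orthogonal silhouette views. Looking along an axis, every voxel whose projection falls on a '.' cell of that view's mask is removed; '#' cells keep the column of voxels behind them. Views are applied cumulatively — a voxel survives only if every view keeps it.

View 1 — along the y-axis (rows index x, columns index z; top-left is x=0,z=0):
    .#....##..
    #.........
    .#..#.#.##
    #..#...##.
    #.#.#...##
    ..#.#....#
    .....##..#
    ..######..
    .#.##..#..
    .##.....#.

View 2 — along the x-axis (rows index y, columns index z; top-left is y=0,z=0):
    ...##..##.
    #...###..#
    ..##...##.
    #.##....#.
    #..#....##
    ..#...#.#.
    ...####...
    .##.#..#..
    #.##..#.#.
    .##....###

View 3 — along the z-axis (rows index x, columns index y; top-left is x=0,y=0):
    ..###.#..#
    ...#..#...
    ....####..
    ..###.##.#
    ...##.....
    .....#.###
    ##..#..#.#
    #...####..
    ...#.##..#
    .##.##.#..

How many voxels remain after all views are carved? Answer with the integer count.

remaining voxels: 68

full grid |V| = 1000
after view 1 [y-axis, 37 of 100 cells solid] → remaining = 370
after view 2 [x-axis, 42 of 100 cells solid] → remaining = 158
after view 3 [z-axis, 42 of 100 cells solid] → remaining = 68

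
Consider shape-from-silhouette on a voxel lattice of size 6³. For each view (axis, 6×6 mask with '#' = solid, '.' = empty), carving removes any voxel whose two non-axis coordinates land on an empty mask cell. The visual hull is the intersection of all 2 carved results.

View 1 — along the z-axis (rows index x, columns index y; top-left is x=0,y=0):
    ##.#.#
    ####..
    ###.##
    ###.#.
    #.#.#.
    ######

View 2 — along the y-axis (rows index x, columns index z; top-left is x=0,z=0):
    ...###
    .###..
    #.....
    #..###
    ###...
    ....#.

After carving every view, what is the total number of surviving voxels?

full grid |V| = 216
V1 z: intersect with XY mask (26 set) -- 156 left
V2 y: intersect with XZ mask (15 set) -- 60 left

60 voxels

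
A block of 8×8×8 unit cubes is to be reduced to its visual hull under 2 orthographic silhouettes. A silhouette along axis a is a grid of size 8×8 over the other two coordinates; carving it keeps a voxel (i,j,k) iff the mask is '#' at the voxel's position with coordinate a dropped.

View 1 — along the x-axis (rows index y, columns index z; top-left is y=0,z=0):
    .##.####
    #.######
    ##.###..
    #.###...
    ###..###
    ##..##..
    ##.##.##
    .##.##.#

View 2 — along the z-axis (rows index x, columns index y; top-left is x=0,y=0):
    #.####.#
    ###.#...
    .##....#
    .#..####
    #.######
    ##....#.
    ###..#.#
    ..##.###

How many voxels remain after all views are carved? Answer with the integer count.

full grid |V| = 512
after view 1 [x-axis, 43 of 64 cells solid] → remaining = 344
after view 2 [z-axis, 38 of 64 cells solid] → remaining = 205

remaining voxels: 205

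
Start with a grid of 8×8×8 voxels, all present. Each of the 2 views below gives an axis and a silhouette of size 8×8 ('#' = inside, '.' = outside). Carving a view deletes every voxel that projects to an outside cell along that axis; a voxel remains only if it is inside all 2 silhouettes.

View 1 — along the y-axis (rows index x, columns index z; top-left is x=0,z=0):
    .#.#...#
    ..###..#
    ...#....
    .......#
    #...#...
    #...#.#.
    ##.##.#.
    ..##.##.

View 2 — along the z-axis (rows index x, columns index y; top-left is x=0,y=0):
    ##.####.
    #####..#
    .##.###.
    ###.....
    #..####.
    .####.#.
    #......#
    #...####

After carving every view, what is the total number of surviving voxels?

start: 8×8×8 = 512 voxels
  1. axis=1 (XZ plane), |mask|=23  ⇒  voxels=184
  2. axis=2 (XY plane), |mask|=37  ⇒  voxels=105

voxel count = 105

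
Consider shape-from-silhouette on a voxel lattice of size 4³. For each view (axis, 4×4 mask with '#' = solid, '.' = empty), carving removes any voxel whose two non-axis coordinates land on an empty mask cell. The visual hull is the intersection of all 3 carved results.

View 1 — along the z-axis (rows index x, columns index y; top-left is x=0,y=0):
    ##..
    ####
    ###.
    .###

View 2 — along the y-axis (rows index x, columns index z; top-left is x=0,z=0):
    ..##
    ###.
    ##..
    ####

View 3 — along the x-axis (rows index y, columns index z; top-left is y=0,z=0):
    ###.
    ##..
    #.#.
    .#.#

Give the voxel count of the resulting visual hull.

remaining voxels: 20

full grid |V| = 64
after view 1 [z-axis, 12 of 16 cells solid] → remaining = 48
after view 2 [y-axis, 11 of 16 cells solid] → remaining = 34
after view 3 [x-axis, 9 of 16 cells solid] → remaining = 20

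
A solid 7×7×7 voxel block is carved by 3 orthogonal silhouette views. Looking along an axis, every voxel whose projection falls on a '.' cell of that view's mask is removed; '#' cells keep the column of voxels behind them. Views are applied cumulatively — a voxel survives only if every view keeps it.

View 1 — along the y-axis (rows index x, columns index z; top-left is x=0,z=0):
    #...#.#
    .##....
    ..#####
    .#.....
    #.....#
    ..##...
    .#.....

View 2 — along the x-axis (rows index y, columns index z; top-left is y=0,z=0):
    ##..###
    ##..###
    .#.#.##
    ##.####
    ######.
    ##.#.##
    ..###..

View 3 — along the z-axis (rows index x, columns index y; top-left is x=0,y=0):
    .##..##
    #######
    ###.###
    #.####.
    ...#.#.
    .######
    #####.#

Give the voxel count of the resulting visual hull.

full grid |V| = 343
after view 1 [y-axis, 16 of 49 cells solid] → remaining = 112
after view 2 [x-axis, 34 of 49 cells solid] → remaining = 75
after view 3 [z-axis, 36 of 49 cells solid] → remaining = 55

|visual hull| = 55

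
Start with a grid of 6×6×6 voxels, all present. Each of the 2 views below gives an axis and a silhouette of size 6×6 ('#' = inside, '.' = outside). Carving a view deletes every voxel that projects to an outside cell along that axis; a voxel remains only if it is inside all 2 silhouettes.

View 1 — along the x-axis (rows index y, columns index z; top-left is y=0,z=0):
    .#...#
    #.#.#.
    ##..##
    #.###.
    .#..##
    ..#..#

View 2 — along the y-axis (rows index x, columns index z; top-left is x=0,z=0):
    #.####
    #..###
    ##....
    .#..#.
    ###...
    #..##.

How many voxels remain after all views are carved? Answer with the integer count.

before carving: 216 voxels (6×6×6)
step 1: project along x, AND mask (18/36) → |grid| = 108
step 2: project along y, AND mask (19/36) → |grid| = 57

57 voxels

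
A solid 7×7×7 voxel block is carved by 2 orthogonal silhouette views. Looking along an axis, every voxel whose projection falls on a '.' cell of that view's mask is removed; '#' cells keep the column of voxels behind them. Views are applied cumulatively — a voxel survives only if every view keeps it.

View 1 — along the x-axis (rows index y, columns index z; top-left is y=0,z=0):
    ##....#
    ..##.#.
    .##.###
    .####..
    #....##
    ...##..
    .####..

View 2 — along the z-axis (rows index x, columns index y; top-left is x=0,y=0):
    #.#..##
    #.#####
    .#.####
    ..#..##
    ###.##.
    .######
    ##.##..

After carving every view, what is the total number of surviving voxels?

remaining voxels: 112

before carving: 343 voxels (7×7×7)
step 1: project along x, AND mask (24/49) → |grid| = 168
step 2: project along z, AND mask (33/49) → |grid| = 112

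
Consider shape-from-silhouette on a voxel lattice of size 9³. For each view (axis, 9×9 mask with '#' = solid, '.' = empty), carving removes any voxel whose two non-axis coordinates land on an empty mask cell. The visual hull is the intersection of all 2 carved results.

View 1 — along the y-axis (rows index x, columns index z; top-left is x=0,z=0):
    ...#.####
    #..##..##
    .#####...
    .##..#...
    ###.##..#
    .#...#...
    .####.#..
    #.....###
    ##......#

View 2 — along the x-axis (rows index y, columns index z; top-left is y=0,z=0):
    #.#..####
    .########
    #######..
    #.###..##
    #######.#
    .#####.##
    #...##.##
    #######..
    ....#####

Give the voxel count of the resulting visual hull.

|visual hull| = 249

start: 9×9×9 = 729 voxels
[1] y-view keeps 38 columns → grid now 342
[2] x-view keeps 59 columns → grid now 249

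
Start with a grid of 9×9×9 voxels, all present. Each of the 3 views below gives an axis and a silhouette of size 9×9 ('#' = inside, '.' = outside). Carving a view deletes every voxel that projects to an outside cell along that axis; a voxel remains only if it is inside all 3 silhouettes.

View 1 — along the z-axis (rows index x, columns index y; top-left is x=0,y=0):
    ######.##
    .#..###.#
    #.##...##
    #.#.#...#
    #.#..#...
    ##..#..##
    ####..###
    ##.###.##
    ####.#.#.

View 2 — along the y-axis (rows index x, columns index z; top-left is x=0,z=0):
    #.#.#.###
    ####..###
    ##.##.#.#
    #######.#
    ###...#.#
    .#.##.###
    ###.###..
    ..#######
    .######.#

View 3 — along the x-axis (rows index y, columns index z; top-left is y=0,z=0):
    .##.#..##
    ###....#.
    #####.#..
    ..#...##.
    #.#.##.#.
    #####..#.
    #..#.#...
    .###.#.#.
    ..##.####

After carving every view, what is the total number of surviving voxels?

remaining voxels: 174

start: 9×9×9 = 729 voxels
carve view 1 (along z, XY-mask fill 50/81): 450 voxels remain
carve view 2 (along y, XZ-mask fill 58/81): 323 voxels remain
carve view 3 (along x, YZ-mask fill 43/81): 174 voxels remain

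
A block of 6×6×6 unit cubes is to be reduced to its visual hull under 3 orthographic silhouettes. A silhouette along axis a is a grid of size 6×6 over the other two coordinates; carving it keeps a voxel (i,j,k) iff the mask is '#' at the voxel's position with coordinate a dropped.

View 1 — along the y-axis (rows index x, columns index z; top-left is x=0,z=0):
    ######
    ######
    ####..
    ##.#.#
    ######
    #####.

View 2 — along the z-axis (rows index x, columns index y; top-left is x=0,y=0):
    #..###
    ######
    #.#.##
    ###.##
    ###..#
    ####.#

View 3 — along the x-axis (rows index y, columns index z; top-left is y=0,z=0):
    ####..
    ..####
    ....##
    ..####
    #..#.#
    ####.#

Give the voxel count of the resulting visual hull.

|visual hull| = 91

start: 6×6×6 = 216 voxels
carve view 1 (along y, XZ-mask fill 31/36): 186 voxels remain
carve view 2 (along z, XY-mask fill 28/36): 145 voxels remain
carve view 3 (along x, YZ-mask fill 22/36): 91 voxels remain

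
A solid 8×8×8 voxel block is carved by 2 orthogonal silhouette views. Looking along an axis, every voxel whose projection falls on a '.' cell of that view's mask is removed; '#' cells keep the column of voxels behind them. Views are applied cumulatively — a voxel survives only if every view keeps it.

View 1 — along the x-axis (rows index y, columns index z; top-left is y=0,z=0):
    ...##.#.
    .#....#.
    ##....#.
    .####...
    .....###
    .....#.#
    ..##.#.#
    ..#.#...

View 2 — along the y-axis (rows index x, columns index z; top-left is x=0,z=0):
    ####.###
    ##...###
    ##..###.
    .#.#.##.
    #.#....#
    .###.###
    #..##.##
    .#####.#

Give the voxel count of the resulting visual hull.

start: 8×8×8 = 512 voxels
carve view 1 (along x, YZ-mask fill 23/64): 184 voxels remain
carve view 2 (along y, XZ-mask fill 41/64): 119 voxels remain

remaining voxels: 119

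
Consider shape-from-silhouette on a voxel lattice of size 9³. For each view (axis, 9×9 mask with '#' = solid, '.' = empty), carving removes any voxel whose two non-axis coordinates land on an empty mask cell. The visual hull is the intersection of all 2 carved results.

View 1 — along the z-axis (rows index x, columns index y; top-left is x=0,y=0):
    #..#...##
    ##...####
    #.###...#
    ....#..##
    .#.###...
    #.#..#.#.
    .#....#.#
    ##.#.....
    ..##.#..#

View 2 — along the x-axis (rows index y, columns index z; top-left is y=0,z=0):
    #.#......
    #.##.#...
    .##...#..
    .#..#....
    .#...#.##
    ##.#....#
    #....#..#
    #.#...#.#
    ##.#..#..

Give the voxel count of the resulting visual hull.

full grid |V| = 729
[1] z-view keeps 36 columns → grid now 324
[2] x-view keeps 30 columns → grid now 119

voxel count = 119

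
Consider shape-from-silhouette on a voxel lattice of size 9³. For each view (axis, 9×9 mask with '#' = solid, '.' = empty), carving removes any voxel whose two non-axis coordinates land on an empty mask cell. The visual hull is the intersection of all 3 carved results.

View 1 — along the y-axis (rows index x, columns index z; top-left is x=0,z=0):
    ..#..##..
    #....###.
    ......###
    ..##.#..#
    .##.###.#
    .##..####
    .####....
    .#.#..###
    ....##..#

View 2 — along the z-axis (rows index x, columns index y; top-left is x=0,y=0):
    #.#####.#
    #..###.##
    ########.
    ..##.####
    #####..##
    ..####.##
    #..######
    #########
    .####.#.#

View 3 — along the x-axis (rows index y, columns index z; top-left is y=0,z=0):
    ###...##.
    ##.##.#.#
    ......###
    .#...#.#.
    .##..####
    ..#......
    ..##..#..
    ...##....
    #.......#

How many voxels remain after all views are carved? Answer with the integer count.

remaining voxels: 107

full grid |V| = 729
carve view 1 (along y, XZ-mask fill 38/81): 342 voxels remain
carve view 2 (along z, XY-mask fill 62/81): 262 voxels remain
carve view 3 (along x, YZ-mask fill 31/81): 107 voxels remain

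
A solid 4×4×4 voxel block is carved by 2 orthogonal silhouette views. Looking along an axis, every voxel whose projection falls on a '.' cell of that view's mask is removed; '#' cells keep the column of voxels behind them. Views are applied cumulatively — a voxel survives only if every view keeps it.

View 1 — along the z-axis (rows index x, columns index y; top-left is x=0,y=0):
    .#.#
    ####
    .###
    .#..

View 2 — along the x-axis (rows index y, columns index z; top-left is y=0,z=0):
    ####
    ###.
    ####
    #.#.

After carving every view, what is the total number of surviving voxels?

30 voxels

start: 4×4×4 = 64 voxels
step 1: project along z, AND mask (10/16) → |grid| = 40
step 2: project along x, AND mask (13/16) → |grid| = 30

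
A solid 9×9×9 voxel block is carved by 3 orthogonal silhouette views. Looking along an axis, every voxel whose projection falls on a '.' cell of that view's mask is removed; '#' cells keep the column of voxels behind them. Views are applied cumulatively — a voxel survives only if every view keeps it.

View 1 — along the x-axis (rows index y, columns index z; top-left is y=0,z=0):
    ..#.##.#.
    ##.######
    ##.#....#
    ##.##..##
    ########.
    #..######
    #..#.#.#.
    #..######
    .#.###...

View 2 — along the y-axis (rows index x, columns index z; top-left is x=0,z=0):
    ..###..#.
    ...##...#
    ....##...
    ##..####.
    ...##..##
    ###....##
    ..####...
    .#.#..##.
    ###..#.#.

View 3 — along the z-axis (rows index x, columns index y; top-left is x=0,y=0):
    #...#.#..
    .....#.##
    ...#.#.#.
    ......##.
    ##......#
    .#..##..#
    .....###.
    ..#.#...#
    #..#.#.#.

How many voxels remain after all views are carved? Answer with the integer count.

initial block: 9^3 = 729
after view 1 [x-axis, 52 of 81 cells solid] → remaining = 468
after view 2 [y-axis, 37 of 81 cells solid] → remaining = 224
after view 3 [z-axis, 28 of 81 cells solid] → remaining = 78

78 voxels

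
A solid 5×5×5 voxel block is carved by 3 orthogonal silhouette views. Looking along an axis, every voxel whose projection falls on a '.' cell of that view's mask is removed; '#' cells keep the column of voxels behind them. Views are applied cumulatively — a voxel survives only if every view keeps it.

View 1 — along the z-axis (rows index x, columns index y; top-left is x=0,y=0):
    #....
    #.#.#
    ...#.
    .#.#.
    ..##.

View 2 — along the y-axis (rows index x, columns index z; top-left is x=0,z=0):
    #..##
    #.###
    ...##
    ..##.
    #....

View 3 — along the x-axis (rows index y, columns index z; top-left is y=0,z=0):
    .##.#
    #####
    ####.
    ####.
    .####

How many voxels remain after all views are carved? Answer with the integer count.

start: 5×5×5 = 125 voxels
V1 z: intersect with XY mask (9 set) -- 45 left
V2 y: intersect with XZ mask (12 set) -- 23 left
V3 x: intersect with YZ mask (20 set) -- 16 left

16 voxels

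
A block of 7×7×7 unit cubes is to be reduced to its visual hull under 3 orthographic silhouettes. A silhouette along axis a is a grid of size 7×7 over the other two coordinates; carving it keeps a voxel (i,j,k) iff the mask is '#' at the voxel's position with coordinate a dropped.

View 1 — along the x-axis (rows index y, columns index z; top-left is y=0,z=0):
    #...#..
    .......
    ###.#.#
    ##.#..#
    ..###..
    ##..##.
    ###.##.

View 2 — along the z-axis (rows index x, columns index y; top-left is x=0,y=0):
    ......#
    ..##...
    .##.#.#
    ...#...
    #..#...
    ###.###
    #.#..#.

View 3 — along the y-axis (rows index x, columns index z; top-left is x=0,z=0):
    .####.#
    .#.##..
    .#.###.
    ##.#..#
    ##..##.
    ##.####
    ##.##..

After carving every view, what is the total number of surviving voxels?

start: 7×7×7 = 343 voxels
carve view 1 (along x, YZ-mask fill 23/49): 161 voxels remain
carve view 2 (along z, XY-mask fill 19/49): 67 voxels remain
carve view 3 (along y, XZ-mask fill 30/49): 46 voxels remain

remaining voxels: 46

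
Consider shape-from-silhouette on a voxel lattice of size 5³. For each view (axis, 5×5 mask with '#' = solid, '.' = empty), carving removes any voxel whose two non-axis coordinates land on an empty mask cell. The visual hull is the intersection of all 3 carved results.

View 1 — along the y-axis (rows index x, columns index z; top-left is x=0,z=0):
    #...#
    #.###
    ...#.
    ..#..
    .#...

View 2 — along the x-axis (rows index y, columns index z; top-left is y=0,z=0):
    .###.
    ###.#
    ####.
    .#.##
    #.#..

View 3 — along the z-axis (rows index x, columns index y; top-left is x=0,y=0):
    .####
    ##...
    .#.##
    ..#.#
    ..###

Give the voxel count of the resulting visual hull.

before carving: 125 voxels (5×5×5)
step 1: project along y, AND mask (9/25) → |grid| = 45
step 2: project along x, AND mask (16/25) → |grid| = 28
step 3: project along z, AND mask (14/25) → |grid| = 15

voxel count = 15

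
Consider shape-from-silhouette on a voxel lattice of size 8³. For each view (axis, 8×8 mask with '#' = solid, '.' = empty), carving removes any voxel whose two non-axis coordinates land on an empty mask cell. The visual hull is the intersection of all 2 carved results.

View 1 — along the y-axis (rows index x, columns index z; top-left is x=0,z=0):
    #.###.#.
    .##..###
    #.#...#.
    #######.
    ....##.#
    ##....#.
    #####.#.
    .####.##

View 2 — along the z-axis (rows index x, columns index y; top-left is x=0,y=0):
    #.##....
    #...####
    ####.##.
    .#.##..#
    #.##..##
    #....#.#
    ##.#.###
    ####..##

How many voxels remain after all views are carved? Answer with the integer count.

initial block: 8^3 = 512
carve view 1 (along y, XZ-mask fill 38/64): 304 voxels remain
carve view 2 (along z, XY-mask fill 38/64): 182 voxels remain

voxel count = 182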